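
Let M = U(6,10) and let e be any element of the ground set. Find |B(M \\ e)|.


Deleting e from U(6,10) gives U(6,9) since n > r.
Bases of U(6,9) = (9 choose 6) = 84.

84


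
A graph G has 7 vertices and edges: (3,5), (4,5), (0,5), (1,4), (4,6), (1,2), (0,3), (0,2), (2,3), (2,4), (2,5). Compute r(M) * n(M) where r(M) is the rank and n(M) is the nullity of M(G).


r(M) = |V| - c = 7 - 1 = 6.
nullity = |E| - r(M) = 11 - 6 = 5.
Product = 6 * 5 = 30.

30


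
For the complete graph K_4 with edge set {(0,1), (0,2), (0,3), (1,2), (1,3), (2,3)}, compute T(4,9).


T(K_4; x,y) = x^3 + 3x^2 + 4xy + 2x + y^3 + 3y^2 + 2y.
Substituting x=4, y=9:
= 64 + 48 + 144 + 8 + 729 + 243 + 18
= 1254.

1254


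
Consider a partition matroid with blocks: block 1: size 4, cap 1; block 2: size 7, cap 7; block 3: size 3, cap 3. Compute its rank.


Rank of a partition matroid = sum of min(|Si|, ci) for each block.
= min(4,1) + min(7,7) + min(3,3)
= 1 + 7 + 3
= 11.

11


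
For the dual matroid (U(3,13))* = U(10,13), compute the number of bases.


The dual of U(r,n) is U(n-r, n) = U(10,13).
Bases of U(10,13) are all (10)-element subsets.
|B(M*)| = C(13,10) = 286.

286


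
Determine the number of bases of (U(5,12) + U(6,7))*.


(M1+M2)* = M1* + M2*.
M1* = U(7,12), bases: C(12,7) = 792.
M2* = U(1,7), bases: C(7,1) = 7.
|B(M*)| = 792 * 7 = 5544.

5544


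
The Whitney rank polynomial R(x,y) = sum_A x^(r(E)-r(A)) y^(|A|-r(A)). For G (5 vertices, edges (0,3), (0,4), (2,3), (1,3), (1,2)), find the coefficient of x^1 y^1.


R(x,y) = sum over A in 2^E of x^(r(E)-r(A)) * y^(|A|-r(A)).
G has 5 vertices, 5 edges. r(E) = 4.
Enumerate all 2^5 = 32 subsets.
Count subsets with r(E)-r(A)=1 and |A|-r(A)=1: 2.

2


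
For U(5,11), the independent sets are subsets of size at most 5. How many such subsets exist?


Independent sets of U(5,11) are all subsets of size <= 5.
Count = (11 choose 0) + (11 choose 1) + (11 choose 2) + (11 choose 3) + (11 choose 4) + (11 choose 5)
     = 1 + 11 + 55 + 165 + 330 + 462
     = 1024.

1024


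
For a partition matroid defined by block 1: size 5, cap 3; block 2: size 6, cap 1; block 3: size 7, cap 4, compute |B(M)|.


A basis picks exactly ci elements from block i.
Number of bases = product of C(|Si|, ci).
= C(5,3) * C(6,1) * C(7,4)
= 10 * 6 * 35
= 2100.

2100


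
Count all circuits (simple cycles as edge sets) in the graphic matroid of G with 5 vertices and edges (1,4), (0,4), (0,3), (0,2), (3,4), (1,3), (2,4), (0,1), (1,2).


A circuit in a graphic matroid = edge set of a simple cycle.
G has 5 vertices and 9 edges.
Enumerating all minimal edge subsets forming cycles...
Total circuits found: 22.

22


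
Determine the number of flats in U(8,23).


Flats of U(8,23): every subset of size < 8 is a flat, plus E itself.
Count = C(23,0) + C(23,1) + C(23,2) + C(23,3) + C(23,4) + C(23,5) + C(23,6) + C(23,7) + 1
     = 1 + 23 + 253 + 1771 + 8855 + 33649 + 100947 + 245157 + 1
     = 390657.

390657


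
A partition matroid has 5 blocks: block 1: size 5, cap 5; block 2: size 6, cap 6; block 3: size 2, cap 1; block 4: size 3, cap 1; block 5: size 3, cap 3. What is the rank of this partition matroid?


Rank of a partition matroid = sum of min(|Si|, ci) for each block.
= min(5,5) + min(6,6) + min(2,1) + min(3,1) + min(3,3)
= 5 + 6 + 1 + 1 + 3
= 16.

16


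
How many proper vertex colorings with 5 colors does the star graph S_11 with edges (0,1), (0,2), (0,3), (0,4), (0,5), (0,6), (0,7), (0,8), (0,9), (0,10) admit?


P(tree, k) = k * (k-1)^(10) for any tree on 11 vertices.
P(5) = 5 * 4^10 = 5 * 1048576 = 5242880.

5242880


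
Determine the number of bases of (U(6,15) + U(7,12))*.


(M1+M2)* = M1* + M2*.
M1* = U(9,15), bases: C(15,9) = 5005.
M2* = U(5,12), bases: C(12,5) = 792.
|B(M*)| = 5005 * 792 = 3963960.

3963960


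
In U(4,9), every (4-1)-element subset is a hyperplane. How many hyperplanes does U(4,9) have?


Hyperplanes of U(4,9) are flats of rank 3.
In a uniform matroid, these are exactly the (3)-element subsets.
Count = C(9,3) = 9! / (3! * 6!) = 84.

84


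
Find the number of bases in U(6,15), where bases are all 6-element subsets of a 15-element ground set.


Bases of U(6,15) are all 6-element subsets of the 15-element ground set.
Number of bases = C(15,6).
(15 choose 6) = 5005.

5005


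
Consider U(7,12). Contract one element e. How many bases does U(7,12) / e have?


Contracting e from U(7,12) gives U(6,11).
Bases of U(6,11) = (11 choose 6) = 462.

462


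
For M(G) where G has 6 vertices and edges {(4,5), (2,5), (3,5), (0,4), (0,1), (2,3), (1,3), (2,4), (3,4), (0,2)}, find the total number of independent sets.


An independent set in a graphic matroid is an acyclic edge subset.
G has 6 vertices and 10 edges.
Enumerate all 2^10 = 1024 subsets, checking for acyclicity.
Total independent sets = 454.

454


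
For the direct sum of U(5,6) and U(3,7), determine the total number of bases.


Bases of a direct sum M1 + M2: |B| = |B(M1)| * |B(M2)|.
|B(U(5,6))| = C(6,5) = 6.
|B(U(3,7))| = C(7,3) = 35.
Total bases = 6 * 35 = 210.

210


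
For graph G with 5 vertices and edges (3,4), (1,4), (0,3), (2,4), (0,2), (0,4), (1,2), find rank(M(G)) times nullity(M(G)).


r(M) = |V| - c = 5 - 1 = 4.
nullity = |E| - r(M) = 7 - 4 = 3.
Product = 4 * 3 = 12.

12


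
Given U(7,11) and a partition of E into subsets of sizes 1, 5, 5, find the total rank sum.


r(Ai) = min(|Ai|, 7) for each part.
Sum = min(1,7) + min(5,7) + min(5,7)
    = 1 + 5 + 5
    = 11.

11


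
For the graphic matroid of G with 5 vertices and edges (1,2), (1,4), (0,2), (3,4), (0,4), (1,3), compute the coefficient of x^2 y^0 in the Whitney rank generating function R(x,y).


R(x,y) = sum over A in 2^E of x^(r(E)-r(A)) * y^(|A|-r(A)).
G has 5 vertices, 6 edges. r(E) = 4.
Enumerate all 2^6 = 64 subsets.
Count subsets with r(E)-r(A)=2 and |A|-r(A)=0: 15.

15


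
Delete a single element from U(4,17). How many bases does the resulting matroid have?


Deleting e from U(4,17) gives U(4,16) since n > r.
Bases of U(4,16) = C(16,4) = 16! / (4! * 12!) = 1820.

1820


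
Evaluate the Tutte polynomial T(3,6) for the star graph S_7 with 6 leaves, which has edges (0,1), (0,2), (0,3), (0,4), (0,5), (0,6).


A star on 7 vertices is a tree with 6 edges.
T(x,y) = x^(6) for any tree.
T(3,6) = 3^6 = 729.

729


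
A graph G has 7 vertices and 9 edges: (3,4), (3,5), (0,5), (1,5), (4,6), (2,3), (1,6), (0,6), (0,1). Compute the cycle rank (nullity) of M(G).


Cycle rank (nullity) = |E| - r(M) = |E| - (|V| - c).
|E| = 9, |V| = 7, c = 1.
Nullity = 9 - (7 - 1) = 9 - 6 = 3.

3


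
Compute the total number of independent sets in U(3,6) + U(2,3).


For a direct sum, |I(M1+M2)| = |I(M1)| * |I(M2)|.
|I(U(3,6))| = sum C(6,k) for k=0..3 = 42.
|I(U(2,3))| = sum C(3,k) for k=0..2 = 7.
Total = 42 * 7 = 294.

294


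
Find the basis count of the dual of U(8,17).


The dual of U(r,n) is U(n-r, n) = U(9,17).
Bases of U(9,17) are all (9)-element subsets.
|B(M*)| = (17 choose 9) = 24310.

24310


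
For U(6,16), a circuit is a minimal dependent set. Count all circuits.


In U(6,16), circuits are the (7)-element subsets.
Any set of 7 elements is dependent, and removing any one element gives
an independent set of size 6, so it is a minimal dependent set.
Number of circuits = (16 choose 7) = 11440.

11440


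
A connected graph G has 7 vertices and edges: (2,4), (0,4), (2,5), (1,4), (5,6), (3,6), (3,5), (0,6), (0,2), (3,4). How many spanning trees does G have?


By Kirchhoff's matrix tree theorem, the number of spanning trees equals
the determinant of any cofactor of the Laplacian matrix L.
G has 7 vertices and 10 edges.
Computing the (6 x 6) cofactor determinant gives 75.

75


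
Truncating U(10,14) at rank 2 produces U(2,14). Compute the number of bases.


Truncating U(10,14) to rank 2 gives U(2,14).
Bases of U(2,14) are all 2-element subsets of 14 elements.
Number of bases = (14 choose 2) = 91.

91


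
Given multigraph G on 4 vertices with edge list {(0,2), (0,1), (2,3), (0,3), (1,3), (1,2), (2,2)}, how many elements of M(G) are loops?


In a graphic matroid, a loop is a self-loop edge (u,u) with rank 0.
Examining all 7 edges for self-loops...
Self-loops found: (2,2)
Number of loops = 1.

1


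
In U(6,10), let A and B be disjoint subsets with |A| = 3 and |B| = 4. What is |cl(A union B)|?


|A union B| = 3 + 4 = 7 (disjoint).
In U(6,10), cl(S) = S if |S| < 6, else cl(S) = E.
Since 7 >= 6, cl(A union B) = E.
|cl(A union B)| = 10.

10


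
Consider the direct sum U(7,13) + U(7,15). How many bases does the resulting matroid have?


Bases of a direct sum M1 + M2: |B| = |B(M1)| * |B(M2)|.
|B(U(7,13))| = C(13,7) = 1716.
|B(U(7,15))| = C(15,7) = 6435.
Total bases = 1716 * 6435 = 11042460.

11042460


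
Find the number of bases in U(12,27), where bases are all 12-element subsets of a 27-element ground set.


Bases of U(12,27) are all 12-element subsets of the 27-element ground set.
Number of bases = C(27,12).
C(27,12) = 27! / (12! * 15!) = 17383860.

17383860


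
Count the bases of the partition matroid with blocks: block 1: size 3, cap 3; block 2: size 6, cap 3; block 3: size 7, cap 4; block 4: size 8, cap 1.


A basis picks exactly ci elements from block i.
Number of bases = product of C(|Si|, ci).
= C(3,3) * C(6,3) * C(7,4) * C(8,1)
= 1 * 20 * 35 * 8
= 5600.

5600


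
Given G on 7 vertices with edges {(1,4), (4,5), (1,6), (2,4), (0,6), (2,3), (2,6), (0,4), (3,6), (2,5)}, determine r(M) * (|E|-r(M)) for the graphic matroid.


r(M) = |V| - c = 7 - 1 = 6.
nullity = |E| - r(M) = 10 - 6 = 4.
Product = 6 * 4 = 24.

24


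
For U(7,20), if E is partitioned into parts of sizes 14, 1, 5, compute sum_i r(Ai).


r(Ai) = min(|Ai|, 7) for each part.
Sum = min(14,7) + min(1,7) + min(5,7)
    = 7 + 1 + 5
    = 13.

13


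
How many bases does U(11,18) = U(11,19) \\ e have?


Deleting e from U(11,19) gives U(11,18) since n > r.
Bases of U(11,18) = C(18,11) = 31824.

31824


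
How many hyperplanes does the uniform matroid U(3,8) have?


Hyperplanes of U(3,8) are flats of rank 2.
In a uniform matroid, these are exactly the (2)-element subsets.
Count = C(8,2) = 8! / (2! * 6!) = 28.

28


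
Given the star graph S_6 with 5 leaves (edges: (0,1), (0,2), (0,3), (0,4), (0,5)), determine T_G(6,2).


A star on 6 vertices is a tree with 5 edges.
T(x,y) = x^(5) for any tree.
T(6,2) = 6^5 = 7776.

7776


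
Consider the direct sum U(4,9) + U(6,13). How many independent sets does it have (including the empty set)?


For a direct sum, |I(M1+M2)| = |I(M1)| * |I(M2)|.
|I(U(4,9))| = sum C(9,k) for k=0..4 = 256.
|I(U(6,13))| = sum C(13,k) for k=0..6 = 4096.
Total = 256 * 4096 = 1048576.

1048576


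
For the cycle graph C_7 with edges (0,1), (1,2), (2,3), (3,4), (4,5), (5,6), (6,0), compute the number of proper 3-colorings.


P(C_7, k) = (k-1)^7 + (-1)^7*(k-1).
P(3) = (2)^7 - 2
= 128 - 2 = 126.

126


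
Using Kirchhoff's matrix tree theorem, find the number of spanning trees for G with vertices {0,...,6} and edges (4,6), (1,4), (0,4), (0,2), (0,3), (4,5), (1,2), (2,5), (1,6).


By Kirchhoff's matrix tree theorem, the number of spanning trees equals
the determinant of any cofactor of the Laplacian matrix L.
G has 7 vertices and 9 edges.
Computing the (6 x 6) cofactor determinant gives 32.

32


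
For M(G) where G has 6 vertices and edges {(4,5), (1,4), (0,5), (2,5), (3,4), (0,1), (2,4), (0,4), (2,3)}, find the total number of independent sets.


An independent set in a graphic matroid is an acyclic edge subset.
G has 6 vertices and 9 edges.
Enumerate all 2^9 = 512 subsets, checking for acyclicity.
Total independent sets = 280.

280


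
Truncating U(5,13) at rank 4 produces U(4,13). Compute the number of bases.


Truncating U(5,13) to rank 4 gives U(4,13).
Bases of U(4,13) are all 4-element subsets of 13 elements.
Number of bases = (13 choose 4) = 715.

715


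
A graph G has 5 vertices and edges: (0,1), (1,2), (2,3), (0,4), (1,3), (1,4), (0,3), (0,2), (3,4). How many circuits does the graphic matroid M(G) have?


A circuit in a graphic matroid = edge set of a simple cycle.
G has 5 vertices and 9 edges.
Enumerating all minimal edge subsets forming cycles...
Total circuits found: 22.

22


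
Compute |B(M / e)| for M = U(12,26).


Contracting e from U(12,26) gives U(11,25).
Bases of U(11,25) = C(25,11) = 4457400.

4457400


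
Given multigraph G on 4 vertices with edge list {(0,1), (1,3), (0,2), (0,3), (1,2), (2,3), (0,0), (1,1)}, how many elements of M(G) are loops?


In a graphic matroid, a loop is a self-loop edge (u,u) with rank 0.
Examining all 8 edges for self-loops...
Self-loops found: (0,0), (1,1)
Number of loops = 2.

2


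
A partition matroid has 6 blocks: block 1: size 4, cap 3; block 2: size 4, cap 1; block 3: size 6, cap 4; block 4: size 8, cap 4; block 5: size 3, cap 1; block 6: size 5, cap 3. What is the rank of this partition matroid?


Rank of a partition matroid = sum of min(|Si|, ci) for each block.
= min(4,3) + min(4,1) + min(6,4) + min(8,4) + min(3,1) + min(5,3)
= 3 + 1 + 4 + 4 + 1 + 3
= 16.

16


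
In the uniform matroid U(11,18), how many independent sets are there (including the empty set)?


Independent sets of U(11,18) are all subsets of size <= 11.
Count = C(18,0) + C(18,1) + C(18,2) + C(18,3) + C(18,4) + C(18,5) + C(18,6) + C(18,7) + C(18,8) + C(18,9) + C(18,10) + C(18,11)
     = 1 + 18 + 153 + 816 + 3060 + 8568 + 18564 + 31824 + 43758 + 48620 + 43758 + 31824
     = 230964.

230964


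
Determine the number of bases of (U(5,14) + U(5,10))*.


(M1+M2)* = M1* + M2*.
M1* = U(9,14), bases: C(14,9) = 2002.
M2* = U(5,10), bases: C(10,5) = 252.
|B(M*)| = 2002 * 252 = 504504.

504504


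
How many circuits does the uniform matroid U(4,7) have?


In U(4,7), circuits are the (5)-element subsets.
Any set of 5 elements is dependent, and removing any one element gives
an independent set of size 4, so it is a minimal dependent set.
Number of circuits = (7 choose 5) = 21.

21


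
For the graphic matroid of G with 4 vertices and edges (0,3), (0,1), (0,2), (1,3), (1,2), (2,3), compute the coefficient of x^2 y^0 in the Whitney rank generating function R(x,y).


R(x,y) = sum over A in 2^E of x^(r(E)-r(A)) * y^(|A|-r(A)).
G has 4 vertices, 6 edges. r(E) = 3.
Enumerate all 2^6 = 64 subsets.
Count subsets with r(E)-r(A)=2 and |A|-r(A)=0: 6.

6


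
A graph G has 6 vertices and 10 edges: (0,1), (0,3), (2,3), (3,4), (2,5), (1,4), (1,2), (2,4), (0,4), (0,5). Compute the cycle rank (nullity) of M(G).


Cycle rank (nullity) = |E| - r(M) = |E| - (|V| - c).
|E| = 10, |V| = 6, c = 1.
Nullity = 10 - (6 - 1) = 10 - 5 = 5.

5


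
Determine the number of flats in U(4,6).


Flats of U(4,6): every subset of size < 4 is a flat, plus E itself.
Count = C(6,0) + C(6,1) + C(6,2) + C(6,3) + 1
     = 1 + 6 + 15 + 20 + 1
     = 43.

43


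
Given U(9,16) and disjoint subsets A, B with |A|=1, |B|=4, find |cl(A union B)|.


|A union B| = 1 + 4 = 5 (disjoint).
In U(9,16), cl(S) = S if |S| < 9, else cl(S) = E.
Since 5 < 9, cl(A union B) = A union B.
|cl(A union B)| = 5.

5


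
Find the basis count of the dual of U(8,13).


The dual of U(r,n) is U(n-r, n) = U(5,13).
Bases of U(5,13) are all (5)-element subsets.
|B(M*)| = (13 choose 5) = 1287.

1287


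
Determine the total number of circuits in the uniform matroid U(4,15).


In U(4,15), circuits are the (5)-element subsets.
Any set of 5 elements is dependent, and removing any one element gives
an independent set of size 4, so it is a minimal dependent set.
Number of circuits = C(15,5) = 3003.

3003


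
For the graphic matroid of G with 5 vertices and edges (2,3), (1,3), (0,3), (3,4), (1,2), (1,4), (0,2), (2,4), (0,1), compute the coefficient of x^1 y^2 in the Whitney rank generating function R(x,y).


R(x,y) = sum over A in 2^E of x^(r(E)-r(A)) * y^(|A|-r(A)).
G has 5 vertices, 9 edges. r(E) = 4.
Enumerate all 2^9 = 512 subsets.
Count subsets with r(E)-r(A)=1 and |A|-r(A)=2: 15.

15


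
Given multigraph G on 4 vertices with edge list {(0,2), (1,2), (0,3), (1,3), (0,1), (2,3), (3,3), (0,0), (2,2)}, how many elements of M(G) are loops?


In a graphic matroid, a loop is a self-loop edge (u,u) with rank 0.
Examining all 9 edges for self-loops...
Self-loops found: (3,3), (0,0), (2,2)
Number of loops = 3.

3


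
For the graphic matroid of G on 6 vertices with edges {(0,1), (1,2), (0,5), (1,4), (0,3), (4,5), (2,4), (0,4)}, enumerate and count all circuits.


A circuit in a graphic matroid = edge set of a simple cycle.
G has 6 vertices and 8 edges.
Enumerating all minimal edge subsets forming cycles...
Total circuits found: 6.

6


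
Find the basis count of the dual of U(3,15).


The dual of U(r,n) is U(n-r, n) = U(12,15).
Bases of U(12,15) are all (12)-element subsets.
|B(M*)| = C(15,12) = 455.

455


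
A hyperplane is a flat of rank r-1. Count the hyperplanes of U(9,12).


Hyperplanes of U(9,12) are flats of rank 8.
In a uniform matroid, these are exactly the (8)-element subsets.
Count = (12 choose 8) = 495.

495


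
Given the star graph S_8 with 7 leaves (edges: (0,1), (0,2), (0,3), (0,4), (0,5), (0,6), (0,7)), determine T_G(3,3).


A star on 8 vertices is a tree with 7 edges.
T(x,y) = x^(7) for any tree.
T(3,3) = 3^7 = 2187.

2187


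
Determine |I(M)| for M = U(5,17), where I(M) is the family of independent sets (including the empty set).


Independent sets of U(5,17) are all subsets of size <= 5.
Count = (17 choose 0) + (17 choose 1) + (17 choose 2) + (17 choose 3) + (17 choose 4) + (17 choose 5)
     = 1 + 17 + 136 + 680 + 2380 + 6188
     = 9402.

9402


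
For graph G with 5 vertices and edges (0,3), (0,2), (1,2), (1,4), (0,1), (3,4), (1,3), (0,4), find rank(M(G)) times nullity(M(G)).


r(M) = |V| - c = 5 - 1 = 4.
nullity = |E| - r(M) = 8 - 4 = 4.
Product = 4 * 4 = 16.

16


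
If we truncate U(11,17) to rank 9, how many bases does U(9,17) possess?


Truncating U(11,17) to rank 9 gives U(9,17).
Bases of U(9,17) are all 9-element subsets of 17 elements.
Number of bases = C(17,9) = 17! / (9! * 8!) = 24310.

24310


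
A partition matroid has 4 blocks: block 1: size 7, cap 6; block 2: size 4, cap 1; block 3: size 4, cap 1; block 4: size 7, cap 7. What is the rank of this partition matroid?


Rank of a partition matroid = sum of min(|Si|, ci) for each block.
= min(7,6) + min(4,1) + min(4,1) + min(7,7)
= 6 + 1 + 1 + 7
= 15.

15


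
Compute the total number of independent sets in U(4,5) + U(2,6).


For a direct sum, |I(M1+M2)| = |I(M1)| * |I(M2)|.
|I(U(4,5))| = sum C(5,k) for k=0..4 = 31.
|I(U(2,6))| = sum C(6,k) for k=0..2 = 22.
Total = 31 * 22 = 682.

682


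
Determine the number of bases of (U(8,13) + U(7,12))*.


(M1+M2)* = M1* + M2*.
M1* = U(5,13), bases: C(13,5) = 1287.
M2* = U(5,12), bases: C(12,5) = 792.
|B(M*)| = 1287 * 792 = 1019304.

1019304


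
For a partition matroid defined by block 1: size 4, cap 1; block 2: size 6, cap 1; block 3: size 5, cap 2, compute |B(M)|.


A basis picks exactly ci elements from block i.
Number of bases = product of C(|Si|, ci).
= C(4,1) * C(6,1) * C(5,2)
= 4 * 6 * 10
= 240.

240


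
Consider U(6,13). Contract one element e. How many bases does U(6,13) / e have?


Contracting e from U(6,13) gives U(5,12).
Bases of U(5,12) = (12 choose 5) = 792.

792


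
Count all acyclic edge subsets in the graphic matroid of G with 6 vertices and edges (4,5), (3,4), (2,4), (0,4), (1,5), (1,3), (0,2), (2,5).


An independent set in a graphic matroid is an acyclic edge subset.
G has 6 vertices and 8 edges.
Enumerate all 2^8 = 256 subsets, checking for acyclicity.
Total independent sets = 178.

178


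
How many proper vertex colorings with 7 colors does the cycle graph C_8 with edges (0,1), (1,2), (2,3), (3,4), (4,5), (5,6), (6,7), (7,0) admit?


P(C_8, k) = (k-1)^8 + (-1)^8*(k-1).
P(7) = (6)^8 + 6
= 1679616 + 6 = 1679622.

1679622


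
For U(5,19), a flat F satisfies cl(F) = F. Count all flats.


Flats of U(5,19): every subset of size < 5 is a flat, plus E itself.
Count = C(19,0) + C(19,1) + C(19,2) + C(19,3) + C(19,4) + 1
     = 1 + 19 + 171 + 969 + 3876 + 1
     = 5037.

5037


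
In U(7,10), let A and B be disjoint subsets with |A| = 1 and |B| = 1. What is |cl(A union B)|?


|A union B| = 1 + 1 = 2 (disjoint).
In U(7,10), cl(S) = S if |S| < 7, else cl(S) = E.
Since 2 < 7, cl(A union B) = A union B.
|cl(A union B)| = 2.

2


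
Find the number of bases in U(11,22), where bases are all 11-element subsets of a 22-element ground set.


Bases of U(11,22) are all 11-element subsets of the 22-element ground set.
Number of bases = C(22,11).
C(22,11) = 705432.

705432


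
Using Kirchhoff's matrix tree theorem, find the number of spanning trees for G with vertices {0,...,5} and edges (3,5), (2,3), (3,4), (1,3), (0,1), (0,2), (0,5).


By Kirchhoff's matrix tree theorem, the number of spanning trees equals
the determinant of any cofactor of the Laplacian matrix L.
G has 6 vertices and 7 edges.
Computing the (5 x 5) cofactor determinant gives 12.

12


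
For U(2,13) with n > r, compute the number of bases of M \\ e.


Deleting e from U(2,13) gives U(2,12) since n > r.
Bases of U(2,12) = (12 choose 2) = 66.

66


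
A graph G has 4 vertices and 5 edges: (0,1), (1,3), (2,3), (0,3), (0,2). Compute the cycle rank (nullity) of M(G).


Cycle rank (nullity) = |E| - r(M) = |E| - (|V| - c).
|E| = 5, |V| = 4, c = 1.
Nullity = 5 - (4 - 1) = 5 - 3 = 2.

2


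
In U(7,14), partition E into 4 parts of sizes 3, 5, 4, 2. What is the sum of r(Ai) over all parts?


r(Ai) = min(|Ai|, 7) for each part.
Sum = min(3,7) + min(5,7) + min(4,7) + min(2,7)
    = 3 + 5 + 4 + 2
    = 14.

14


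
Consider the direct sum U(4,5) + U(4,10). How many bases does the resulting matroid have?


Bases of a direct sum M1 + M2: |B| = |B(M1)| * |B(M2)|.
|B(U(4,5))| = C(5,4) = 5.
|B(U(4,10))| = C(10,4) = 210.
Total bases = 5 * 210 = 1050.

1050


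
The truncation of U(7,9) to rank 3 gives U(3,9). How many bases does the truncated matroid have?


Truncating U(7,9) to rank 3 gives U(3,9).
Bases of U(3,9) are all 3-element subsets of 9 elements.
Number of bases = C(9,3) = 9! / (3! * 6!) = 84.

84


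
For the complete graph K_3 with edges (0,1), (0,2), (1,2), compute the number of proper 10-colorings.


P(K_3, k) = k(k-1)(k-2)...(k-2).
P(10) = (10) * (9) * (8) = 720.

720


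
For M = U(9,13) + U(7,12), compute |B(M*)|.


(M1+M2)* = M1* + M2*.
M1* = U(4,13), bases: C(13,4) = 715.
M2* = U(5,12), bases: C(12,5) = 792.
|B(M*)| = 715 * 792 = 566280.

566280


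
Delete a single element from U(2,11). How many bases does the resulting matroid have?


Deleting e from U(2,11) gives U(2,10) since n > r.
Bases of U(2,10) = (10 choose 2) = 45.

45


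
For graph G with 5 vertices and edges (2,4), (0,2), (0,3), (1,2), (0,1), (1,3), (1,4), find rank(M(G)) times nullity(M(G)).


r(M) = |V| - c = 5 - 1 = 4.
nullity = |E| - r(M) = 7 - 4 = 3.
Product = 4 * 3 = 12.

12


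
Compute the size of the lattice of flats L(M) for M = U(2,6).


Flats of U(2,6): every subset of size < 2 is a flat, plus E itself.
Count = C(6,0) + C(6,1) + 1
     = 1 + 6 + 1
     = 8.

8


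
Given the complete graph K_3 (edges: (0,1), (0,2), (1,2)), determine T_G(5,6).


T(K_3; x,y) = x^2 + x + y.
T(5,6) = 25 + 5 + 6 = 36.

36


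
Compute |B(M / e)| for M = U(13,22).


Contracting e from U(13,22) gives U(12,21).
Bases of U(12,21) = (21 choose 12) = 293930.

293930


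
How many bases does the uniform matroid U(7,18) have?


Bases of U(7,18) are all 7-element subsets of the 18-element ground set.
Number of bases = C(18,7).
C(18,7) = 18! / (7! * 11!) = 31824.

31824


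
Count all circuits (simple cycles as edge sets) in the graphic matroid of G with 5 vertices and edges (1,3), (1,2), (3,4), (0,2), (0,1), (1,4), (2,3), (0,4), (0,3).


A circuit in a graphic matroid = edge set of a simple cycle.
G has 5 vertices and 9 edges.
Enumerating all minimal edge subsets forming cycles...
Total circuits found: 22.

22


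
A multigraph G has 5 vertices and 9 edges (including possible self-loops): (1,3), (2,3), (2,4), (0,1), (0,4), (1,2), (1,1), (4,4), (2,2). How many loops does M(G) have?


In a graphic matroid, a loop is a self-loop edge (u,u) with rank 0.
Examining all 9 edges for self-loops...
Self-loops found: (1,1), (4,4), (2,2)
Number of loops = 3.

3


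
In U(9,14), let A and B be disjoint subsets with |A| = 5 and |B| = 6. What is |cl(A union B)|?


|A union B| = 5 + 6 = 11 (disjoint).
In U(9,14), cl(S) = S if |S| < 9, else cl(S) = E.
Since 11 >= 9, cl(A union B) = E.
|cl(A union B)| = 14.

14


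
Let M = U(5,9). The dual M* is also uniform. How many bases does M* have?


The dual of U(r,n) is U(n-r, n) = U(4,9).
Bases of U(4,9) are all (4)-element subsets.
|B(M*)| = C(9,4) = 9! / (4! * 5!) = 126.

126


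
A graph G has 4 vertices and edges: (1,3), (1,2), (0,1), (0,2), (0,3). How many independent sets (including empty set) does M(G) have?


An independent set in a graphic matroid is an acyclic edge subset.
G has 4 vertices and 5 edges.
Enumerate all 2^5 = 32 subsets, checking for acyclicity.
Total independent sets = 24.

24


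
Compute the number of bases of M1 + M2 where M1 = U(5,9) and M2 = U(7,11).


Bases of a direct sum M1 + M2: |B| = |B(M1)| * |B(M2)|.
|B(U(5,9))| = C(9,5) = 126.
|B(U(7,11))| = C(11,7) = 330.
Total bases = 126 * 330 = 41580.

41580


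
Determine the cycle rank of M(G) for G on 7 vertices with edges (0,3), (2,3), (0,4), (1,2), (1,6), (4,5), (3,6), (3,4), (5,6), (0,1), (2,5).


Cycle rank (nullity) = |E| - r(M) = |E| - (|V| - c).
|E| = 11, |V| = 7, c = 1.
Nullity = 11 - (7 - 1) = 11 - 6 = 5.

5


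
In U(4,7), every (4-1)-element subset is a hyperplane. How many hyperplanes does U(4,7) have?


Hyperplanes of U(4,7) are flats of rank 3.
In a uniform matroid, these are exactly the (3)-element subsets.
Count = (7 choose 3) = 35.

35


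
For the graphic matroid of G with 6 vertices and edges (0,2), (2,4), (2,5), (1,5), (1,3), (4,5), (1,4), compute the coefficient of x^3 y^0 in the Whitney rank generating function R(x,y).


R(x,y) = sum over A in 2^E of x^(r(E)-r(A)) * y^(|A|-r(A)).
G has 6 vertices, 7 edges. r(E) = 5.
Enumerate all 2^7 = 128 subsets.
Count subsets with r(E)-r(A)=3 and |A|-r(A)=0: 21.

21


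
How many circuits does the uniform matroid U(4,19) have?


In U(4,19), circuits are the (5)-element subsets.
Any set of 5 elements is dependent, and removing any one element gives
an independent set of size 4, so it is a minimal dependent set.
Number of circuits = C(19,5) = 11628.

11628


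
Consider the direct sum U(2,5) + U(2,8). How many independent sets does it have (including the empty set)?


For a direct sum, |I(M1+M2)| = |I(M1)| * |I(M2)|.
|I(U(2,5))| = sum C(5,k) for k=0..2 = 16.
|I(U(2,8))| = sum C(8,k) for k=0..2 = 37.
Total = 16 * 37 = 592.

592


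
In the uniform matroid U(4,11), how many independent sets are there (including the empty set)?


Independent sets of U(4,11) are all subsets of size <= 4.
Count = C(11,0) + C(11,1) + C(11,2) + C(11,3) + C(11,4)
     = 1 + 11 + 55 + 165 + 330
     = 562.

562


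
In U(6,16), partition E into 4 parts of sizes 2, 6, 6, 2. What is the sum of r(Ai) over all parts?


r(Ai) = min(|Ai|, 6) for each part.
Sum = min(2,6) + min(6,6) + min(6,6) + min(2,6)
    = 2 + 6 + 6 + 2
    = 16.

16


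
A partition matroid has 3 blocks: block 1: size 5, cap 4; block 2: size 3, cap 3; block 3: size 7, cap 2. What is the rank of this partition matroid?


Rank of a partition matroid = sum of min(|Si|, ci) for each block.
= min(5,4) + min(3,3) + min(7,2)
= 4 + 3 + 2
= 9.

9


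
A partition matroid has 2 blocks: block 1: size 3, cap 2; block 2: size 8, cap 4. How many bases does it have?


A basis picks exactly ci elements from block i.
Number of bases = product of C(|Si|, ci).
= C(3,2) * C(8,4)
= 3 * 70
= 210.

210


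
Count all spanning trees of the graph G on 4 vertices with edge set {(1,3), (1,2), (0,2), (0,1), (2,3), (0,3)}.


By Kirchhoff's matrix tree theorem, the number of spanning trees equals
the determinant of any cofactor of the Laplacian matrix L.
G has 4 vertices and 6 edges.
Computing the (3 x 3) cofactor determinant gives 16.

16


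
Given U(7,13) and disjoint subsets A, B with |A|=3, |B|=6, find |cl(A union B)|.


|A union B| = 3 + 6 = 9 (disjoint).
In U(7,13), cl(S) = S if |S| < 7, else cl(S) = E.
Since 9 >= 7, cl(A union B) = E.
|cl(A union B)| = 13.

13


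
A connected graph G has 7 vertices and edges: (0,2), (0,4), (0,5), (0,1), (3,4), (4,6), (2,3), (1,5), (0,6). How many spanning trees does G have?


By Kirchhoff's matrix tree theorem, the number of spanning trees equals
the determinant of any cofactor of the Laplacian matrix L.
G has 7 vertices and 9 edges.
Computing the (6 x 6) cofactor determinant gives 33.

33


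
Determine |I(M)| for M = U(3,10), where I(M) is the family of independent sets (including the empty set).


Independent sets of U(3,10) are all subsets of size <= 3.
Count = C(10,0) + C(10,1) + C(10,2) + C(10,3)
     = 1 + 10 + 45 + 120
     = 176.

176


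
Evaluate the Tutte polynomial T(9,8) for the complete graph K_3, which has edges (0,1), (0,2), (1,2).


T(K_3; x,y) = x^2 + x + y.
T(9,8) = 81 + 9 + 8 = 98.

98


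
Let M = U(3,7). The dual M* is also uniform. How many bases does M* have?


The dual of U(r,n) is U(n-r, n) = U(4,7).
Bases of U(4,7) are all (4)-element subsets.
|B(M*)| = C(7,4) = 7! / (4! * 3!) = 35.

35


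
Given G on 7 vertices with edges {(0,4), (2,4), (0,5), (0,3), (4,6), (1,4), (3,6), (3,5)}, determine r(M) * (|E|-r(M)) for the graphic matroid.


r(M) = |V| - c = 7 - 1 = 6.
nullity = |E| - r(M) = 8 - 6 = 2.
Product = 6 * 2 = 12.

12


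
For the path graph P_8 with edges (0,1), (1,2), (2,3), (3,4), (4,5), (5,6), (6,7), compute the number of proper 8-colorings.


P(P_8, k) = k * (k-1)^(7).
P(8) = 8 * 7^7 = 8 * 823543 = 6588344.

6588344


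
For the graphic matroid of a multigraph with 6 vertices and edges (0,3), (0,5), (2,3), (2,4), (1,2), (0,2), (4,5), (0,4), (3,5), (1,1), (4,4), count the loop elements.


In a graphic matroid, a loop is a self-loop edge (u,u) with rank 0.
Examining all 11 edges for self-loops...
Self-loops found: (1,1), (4,4)
Number of loops = 2.

2


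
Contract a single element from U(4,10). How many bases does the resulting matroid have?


Contracting e from U(4,10) gives U(3,9).
Bases of U(3,9) = C(9,3) = 9! / (3! * 6!) = 84.

84


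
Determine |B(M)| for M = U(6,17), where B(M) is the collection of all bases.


Bases of U(6,17) are all 6-element subsets of the 17-element ground set.
Number of bases = C(17,6).
C(17,6) = 12376.

12376


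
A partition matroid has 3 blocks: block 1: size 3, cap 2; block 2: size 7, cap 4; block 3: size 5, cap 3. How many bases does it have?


A basis picks exactly ci elements from block i.
Number of bases = product of C(|Si|, ci).
= C(3,2) * C(7,4) * C(5,3)
= 3 * 35 * 10
= 1050.

1050


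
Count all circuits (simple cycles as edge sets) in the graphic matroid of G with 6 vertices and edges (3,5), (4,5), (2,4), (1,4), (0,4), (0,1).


A circuit in a graphic matroid = edge set of a simple cycle.
G has 6 vertices and 6 edges.
Enumerating all minimal edge subsets forming cycles...
Total circuits found: 1.

1


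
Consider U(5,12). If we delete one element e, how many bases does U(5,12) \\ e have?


Deleting e from U(5,12) gives U(5,11) since n > r.
Bases of U(5,11) = C(11,5) = 462.

462


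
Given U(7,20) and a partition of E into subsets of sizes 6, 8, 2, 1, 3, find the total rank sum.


r(Ai) = min(|Ai|, 7) for each part.
Sum = min(6,7) + min(8,7) + min(2,7) + min(1,7) + min(3,7)
    = 6 + 7 + 2 + 1 + 3
    = 19.

19


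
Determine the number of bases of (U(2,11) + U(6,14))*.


(M1+M2)* = M1* + M2*.
M1* = U(9,11), bases: C(11,9) = 55.
M2* = U(8,14), bases: C(14,8) = 3003.
|B(M*)| = 55 * 3003 = 165165.

165165


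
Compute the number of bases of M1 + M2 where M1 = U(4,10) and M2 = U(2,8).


Bases of a direct sum M1 + M2: |B| = |B(M1)| * |B(M2)|.
|B(U(4,10))| = C(10,4) = 210.
|B(U(2,8))| = C(8,2) = 28.
Total bases = 210 * 28 = 5880.

5880


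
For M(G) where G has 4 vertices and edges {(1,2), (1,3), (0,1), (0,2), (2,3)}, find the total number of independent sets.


An independent set in a graphic matroid is an acyclic edge subset.
G has 4 vertices and 5 edges.
Enumerate all 2^5 = 32 subsets, checking for acyclicity.
Total independent sets = 24.

24


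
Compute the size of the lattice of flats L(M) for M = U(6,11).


Flats of U(6,11): every subset of size < 6 is a flat, plus E itself.
Count = C(11,0) + C(11,1) + C(11,2) + C(11,3) + C(11,4) + C(11,5) + 1
     = 1 + 11 + 55 + 165 + 330 + 462 + 1
     = 1025.

1025


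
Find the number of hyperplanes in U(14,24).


Hyperplanes of U(14,24) are flats of rank 13.
In a uniform matroid, these are exactly the (13)-element subsets.
Count = C(24,13) = 2496144.

2496144


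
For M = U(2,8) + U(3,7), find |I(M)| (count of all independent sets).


For a direct sum, |I(M1+M2)| = |I(M1)| * |I(M2)|.
|I(U(2,8))| = sum C(8,k) for k=0..2 = 37.
|I(U(3,7))| = sum C(7,k) for k=0..3 = 64.
Total = 37 * 64 = 2368.

2368


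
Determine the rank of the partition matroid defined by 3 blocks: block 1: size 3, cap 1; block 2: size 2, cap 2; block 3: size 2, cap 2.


Rank of a partition matroid = sum of min(|Si|, ci) for each block.
= min(3,1) + min(2,2) + min(2,2)
= 1 + 2 + 2
= 5.

5


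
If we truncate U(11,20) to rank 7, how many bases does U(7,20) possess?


Truncating U(11,20) to rank 7 gives U(7,20).
Bases of U(7,20) are all 7-element subsets of 20 elements.
Number of bases = (20 choose 7) = 77520.

77520


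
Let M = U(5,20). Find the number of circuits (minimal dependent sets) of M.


In U(5,20), circuits are the (6)-element subsets.
Any set of 6 elements is dependent, and removing any one element gives
an independent set of size 5, so it is a minimal dependent set.
Number of circuits = C(20,6) = 20! / (6! * 14!) = 38760.

38760


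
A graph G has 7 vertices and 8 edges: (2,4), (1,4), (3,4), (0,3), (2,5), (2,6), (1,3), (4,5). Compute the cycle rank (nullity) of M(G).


Cycle rank (nullity) = |E| - r(M) = |E| - (|V| - c).
|E| = 8, |V| = 7, c = 1.
Nullity = 8 - (7 - 1) = 8 - 6 = 2.

2


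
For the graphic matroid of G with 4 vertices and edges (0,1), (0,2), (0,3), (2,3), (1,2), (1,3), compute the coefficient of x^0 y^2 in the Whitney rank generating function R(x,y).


R(x,y) = sum over A in 2^E of x^(r(E)-r(A)) * y^(|A|-r(A)).
G has 4 vertices, 6 edges. r(E) = 3.
Enumerate all 2^6 = 64 subsets.
Count subsets with r(E)-r(A)=0 and |A|-r(A)=2: 6.

6


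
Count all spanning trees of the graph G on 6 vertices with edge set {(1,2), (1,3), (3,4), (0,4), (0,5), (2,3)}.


By Kirchhoff's matrix tree theorem, the number of spanning trees equals
the determinant of any cofactor of the Laplacian matrix L.
G has 6 vertices and 6 edges.
Computing the (5 x 5) cofactor determinant gives 3.

3


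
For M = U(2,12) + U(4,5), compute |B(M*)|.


(M1+M2)* = M1* + M2*.
M1* = U(10,12), bases: C(12,10) = 66.
M2* = U(1,5), bases: C(5,1) = 5.
|B(M*)| = 66 * 5 = 330.

330


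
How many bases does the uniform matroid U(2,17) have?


Bases of U(2,17) are all 2-element subsets of the 17-element ground set.
Number of bases = C(17,2).
C(17,2) = 17! / (2! * 15!) = 136.

136


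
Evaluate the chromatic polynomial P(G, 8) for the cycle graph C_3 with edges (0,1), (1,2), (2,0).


P(C_3, k) = (k-1)^3 + (-1)^3*(k-1).
P(8) = (7)^3 - 7
= 343 - 7 = 336.

336


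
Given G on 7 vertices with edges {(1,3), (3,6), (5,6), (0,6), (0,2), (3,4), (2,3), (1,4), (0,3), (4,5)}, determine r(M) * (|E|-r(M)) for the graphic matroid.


r(M) = |V| - c = 7 - 1 = 6.
nullity = |E| - r(M) = 10 - 6 = 4.
Product = 6 * 4 = 24.

24


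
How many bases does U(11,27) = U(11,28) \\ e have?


Deleting e from U(11,28) gives U(11,27) since n > r.
Bases of U(11,27) = C(27,11) = 27! / (11! * 16!) = 13037895.

13037895


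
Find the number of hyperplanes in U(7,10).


Hyperplanes of U(7,10) are flats of rank 6.
In a uniform matroid, these are exactly the (6)-element subsets.
Count = (10 choose 6) = 210.

210


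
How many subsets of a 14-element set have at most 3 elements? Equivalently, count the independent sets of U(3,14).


Independent sets of U(3,14) are all subsets of size <= 3.
Count = (14 choose 0) + (14 choose 1) + (14 choose 2) + (14 choose 3)
     = 1 + 14 + 91 + 364
     = 470.

470


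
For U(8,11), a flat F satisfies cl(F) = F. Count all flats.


Flats of U(8,11): every subset of size < 8 is a flat, plus E itself.
Count = (11 choose 0) + (11 choose 1) + (11 choose 2) + (11 choose 3) + (11 choose 4) + (11 choose 5) + (11 choose 6) + (11 choose 7) + 1
     = 1 + 11 + 55 + 165 + 330 + 462 + 462 + 330 + 1
     = 1817.

1817


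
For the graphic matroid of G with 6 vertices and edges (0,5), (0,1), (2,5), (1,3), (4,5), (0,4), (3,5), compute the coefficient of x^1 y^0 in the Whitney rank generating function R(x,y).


R(x,y) = sum over A in 2^E of x^(r(E)-r(A)) * y^(|A|-r(A)).
G has 6 vertices, 7 edges. r(E) = 5.
Enumerate all 2^7 = 128 subsets.
Count subsets with r(E)-r(A)=1 and |A|-r(A)=0: 30.

30


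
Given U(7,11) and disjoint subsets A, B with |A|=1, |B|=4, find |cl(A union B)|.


|A union B| = 1 + 4 = 5 (disjoint).
In U(7,11), cl(S) = S if |S| < 7, else cl(S) = E.
Since 5 < 7, cl(A union B) = A union B.
|cl(A union B)| = 5.

5


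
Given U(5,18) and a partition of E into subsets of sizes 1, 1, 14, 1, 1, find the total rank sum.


r(Ai) = min(|Ai|, 5) for each part.
Sum = min(1,5) + min(1,5) + min(14,5) + min(1,5) + min(1,5)
    = 1 + 1 + 5 + 1 + 1
    = 9.

9


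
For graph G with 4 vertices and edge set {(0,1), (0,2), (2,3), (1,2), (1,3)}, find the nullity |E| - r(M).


Cycle rank (nullity) = |E| - r(M) = |E| - (|V| - c).
|E| = 5, |V| = 4, c = 1.
Nullity = 5 - (4 - 1) = 5 - 3 = 2.

2


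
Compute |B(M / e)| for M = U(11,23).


Contracting e from U(11,23) gives U(10,22).
Bases of U(10,22) = C(22,10) = 22! / (10! * 12!) = 646646.

646646


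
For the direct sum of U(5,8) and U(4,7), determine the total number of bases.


Bases of a direct sum M1 + M2: |B| = |B(M1)| * |B(M2)|.
|B(U(5,8))| = C(8,5) = 56.
|B(U(4,7))| = C(7,4) = 35.
Total bases = 56 * 35 = 1960.

1960


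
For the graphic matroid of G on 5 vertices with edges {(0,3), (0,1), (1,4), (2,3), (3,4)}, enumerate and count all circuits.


A circuit in a graphic matroid = edge set of a simple cycle.
G has 5 vertices and 5 edges.
Enumerating all minimal edge subsets forming cycles...
Total circuits found: 1.

1


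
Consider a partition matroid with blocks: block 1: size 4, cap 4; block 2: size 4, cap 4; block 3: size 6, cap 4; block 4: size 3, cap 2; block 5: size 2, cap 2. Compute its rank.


Rank of a partition matroid = sum of min(|Si|, ci) for each block.
= min(4,4) + min(4,4) + min(6,4) + min(3,2) + min(2,2)
= 4 + 4 + 4 + 2 + 2
= 16.

16


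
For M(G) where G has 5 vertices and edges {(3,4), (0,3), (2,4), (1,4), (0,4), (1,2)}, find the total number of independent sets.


An independent set in a graphic matroid is an acyclic edge subset.
G has 5 vertices and 6 edges.
Enumerate all 2^6 = 64 subsets, checking for acyclicity.
Total independent sets = 49.

49


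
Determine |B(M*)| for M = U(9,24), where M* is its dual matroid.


The dual of U(r,n) is U(n-r, n) = U(15,24).
Bases of U(15,24) are all (15)-element subsets.
|B(M*)| = (24 choose 15) = 1307504.

1307504
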